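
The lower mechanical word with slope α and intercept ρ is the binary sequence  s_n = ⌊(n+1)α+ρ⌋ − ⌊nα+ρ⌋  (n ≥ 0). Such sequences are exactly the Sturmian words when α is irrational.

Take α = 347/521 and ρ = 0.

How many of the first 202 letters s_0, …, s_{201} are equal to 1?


134

#1s = Σ_{n=0}^{201} s_n = Σ_{n=0}^{201} (⌊(n+1)α+ρ⌋ − ⌊nα+ρ⌋)
the sum telescopes: every ⌊nα+ρ⌋ with 0 < n < 202 appears once with + and once with −, leaving ⌊202α+ρ⌋ − ⌊0·α+ρ⌋
202α + ρ = (202·347) / 521 = 70094/521
ρ = 0/521
⌊70094/521⌋ = 134,  ⌊0/521⌋ = 0
#1s = 134 − 0 = 134


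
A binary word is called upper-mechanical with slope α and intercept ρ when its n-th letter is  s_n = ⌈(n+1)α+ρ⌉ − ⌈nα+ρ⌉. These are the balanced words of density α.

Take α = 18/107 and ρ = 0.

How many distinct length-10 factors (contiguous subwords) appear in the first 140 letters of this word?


11

t_n = ⌈(n·18)/107⌉ for n = 0 … 140:
  n=0…9: ⌈0/107⌉=0 ⌈18/107⌉=1 ⌈36/107⌉=1 ⌈54/107⌉=1 ⌈72/107⌉=1 ⌈90/107⌉=1 ⌈108/107⌉=2 ⌈126/107⌉=2 ⌈144/107⌉=2 ⌈162/107⌉=2
  n=10…19: ⌈180/107⌉=2 ⌈198/107⌉=2 ⌈216/107⌉=3 ⌈234/107⌉=3 ⌈252/107⌉=3 ⌈270/107⌉=3 ⌈288/107⌉=3 ⌈306/107⌉=3 ⌈324/107⌉=4 ⌈342/107⌉=4
  n=20…29: ⌈360/107⌉=4 ⌈378/107⌉=4 ⌈396/107⌉=4 ⌈414/107⌉=4 ⌈432/107⌉=5 ⌈450/107⌉=5 ⌈468/107⌉=5 ⌈486/107⌉=5 ⌈504/107⌉=5 ⌈522/107⌉=5
  n=30…39: ⌈540/107⌉=6 ⌈558/107⌉=6 ⌈576/107⌉=6 ⌈594/107⌉=6 ⌈612/107⌉=6 ⌈630/107⌉=6 ⌈648/107⌉=7 ⌈666/107⌉=7 ⌈684/107⌉=7 ⌈702/107⌉=7
  n=40…49: ⌈720/107⌉=7 ⌈738/107⌉=7 ⌈756/107⌉=8 ⌈774/107⌉=8 ⌈792/107⌉=8 ⌈810/107⌉=8 ⌈828/107⌉=8 ⌈846/107⌉=8 ⌈864/107⌉=9 ⌈882/107⌉=9
  n=50…59: ⌈900/107⌉=9 ⌈918/107⌉=9 ⌈936/107⌉=9 ⌈954/107⌉=9 ⌈972/107⌉=10 ⌈990/107⌉=10 ⌈1008/107⌉=10 ⌈1026/107⌉=10 ⌈1044/107⌉=10 ⌈1062/107⌉=10
  n=60…69: ⌈1080/107⌉=11 ⌈1098/107⌉=11 ⌈1116/107⌉=11 ⌈1134/107⌉=11 ⌈1152/107⌉=11 ⌈1170/107⌉=11 ⌈1188/107⌉=12 ⌈1206/107⌉=12 ⌈1224/107⌉=12 ⌈1242/107⌉=12
  n=70…79: ⌈1260/107⌉=12 ⌈1278/107⌉=12 ⌈1296/107⌉=13 ⌈1314/107⌉=13 ⌈1332/107⌉=13 ⌈1350/107⌉=13 ⌈1368/107⌉=13 ⌈1386/107⌉=13 ⌈1404/107⌉=14 ⌈1422/107⌉=14
  n=80…89: ⌈1440/107⌉=14 ⌈1458/107⌉=14 ⌈1476/107⌉=14 ⌈1494/107⌉=14 ⌈1512/107⌉=15 ⌈1530/107⌉=15 ⌈1548/107⌉=15 ⌈1566/107⌉=15 ⌈1584/107⌉=15 ⌈1602/107⌉=15
  n=90…99: ⌈1620/107⌉=16 ⌈1638/107⌉=16 ⌈1656/107⌉=16 ⌈1674/107⌉=16 ⌈1692/107⌉=16 ⌈1710/107⌉=16 ⌈1728/107⌉=17 ⌈1746/107⌉=17 ⌈1764/107⌉=17 ⌈1782/107⌉=17
  n=100…109: ⌈1800/107⌉=17 ⌈1818/107⌉=17 ⌈1836/107⌉=18 ⌈1854/107⌉=18 ⌈1872/107⌉=18 ⌈1890/107⌉=18 ⌈1908/107⌉=18 ⌈1926/107⌉=18 ⌈1944/107⌉=19 ⌈1962/107⌉=19
  n=110…119: ⌈1980/107⌉=19 ⌈1998/107⌉=19 ⌈2016/107⌉=19 ⌈2034/107⌉=20 ⌈2052/107⌉=20 ⌈2070/107⌉=20 ⌈2088/107⌉=20 ⌈2106/107⌉=20 ⌈2124/107⌉=20 ⌈2142/107⌉=21
  n=120…129: ⌈2160/107⌉=21 ⌈2178/107⌉=21 ⌈2196/107⌉=21 ⌈2214/107⌉=21 ⌈2232/107⌉=21 ⌈2250/107⌉=22 ⌈2268/107⌉=22 ⌈2286/107⌉=22 ⌈2304/107⌉=22 ⌈2322/107⌉=22
  n=130…139: ⌈2340/107⌉=22 ⌈2358/107⌉=23 ⌈2376/107⌉=23 ⌈2394/107⌉=23 ⌈2412/107⌉=23 ⌈2430/107⌉=23 ⌈2448/107⌉=23 ⌈2466/107⌉=24 ⌈2484/107⌉=24 ⌈2502/107⌉=24
  n=140: ⌈2520/107⌉=24
s_n = t_(n+1) − t_n for n = 0 … 139 gives
prefix = 10000100000100000100000100000100000100000100000100000100000100000100000100000100000100000100000100000100000100001000001000001000001000001000
slide a length-10 window over [0..9] … [130..139] (131 windows); first occurrence of each distinct factor:
  [  0..  9] 1000010000
  [  1.. 10] 0000100000
  [  2.. 11] 0001000001
  [  3.. 12] 0010000010
  [  4.. 13] 0100000100
  [  5.. 14] 1000001000
  [  6.. 15] 0000010000
  [103..112] 0000100001
  [104..113] 0001000010
  [105..114] 0010000100
  [106..115] 0100001000
  (the other 120 windows repeat one of these)
distinct factors: {0000010000, 0000100000, 0000100001, 0001000001, 0001000010, 0010000010, 0010000100, 0100000100, 0100001000, 1000001000, 1000010000}
count = 11  (Sturmian bound for length 10 is 11)


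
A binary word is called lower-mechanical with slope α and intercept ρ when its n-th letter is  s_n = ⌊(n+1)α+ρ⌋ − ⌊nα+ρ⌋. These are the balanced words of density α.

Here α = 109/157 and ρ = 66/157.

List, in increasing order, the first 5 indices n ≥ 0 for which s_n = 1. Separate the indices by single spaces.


n=0: ⌊175/157⌋−⌊66/157⌋ = 1−0 = 1  ← one
n=1: ⌊284/157⌋−⌊175/157⌋ = 1−1 = 0
n=2: ⌊393/157⌋−⌊284/157⌋ = 2−1 = 1  ← one
n=3: ⌊502/157⌋−⌊393/157⌋ = 3−2 = 1  ← one
n=4: ⌊611/157⌋−⌊502/157⌋ = 3−3 = 0
n=5: ⌊720/157⌋−⌊611/157⌋ = 4−3 = 1  ← one
n=6: ⌊829/157⌋−⌊720/157⌋ = 5−4 = 1  ← one
positions of the first 5 ones: 0 2 3 5 6

0 2 3 5 6


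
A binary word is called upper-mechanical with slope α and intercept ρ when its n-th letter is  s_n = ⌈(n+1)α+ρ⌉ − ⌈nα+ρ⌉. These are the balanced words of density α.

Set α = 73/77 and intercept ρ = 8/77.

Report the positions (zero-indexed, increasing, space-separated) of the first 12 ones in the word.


0 2 3 4 5 6 7 8 9 10 11 12

n=0: ⌈81/77⌉−⌈8/77⌉ = 2−1 = 1  ← one
n=1: ⌈154/77⌉−⌈81/77⌉ = 2−2 = 0
n=2: ⌈227/77⌉−⌈154/77⌉ = 3−2 = 1  ← one
n=3: ⌈300/77⌉−⌈227/77⌉ = 4−3 = 1  ← one
n=4: ⌈373/77⌉−⌈300/77⌉ = 5−4 = 1  ← one
n=5: ⌈446/77⌉−⌈373/77⌉ = 6−5 = 1  ← one
n=6: ⌈519/77⌉−⌈446/77⌉ = 7−6 = 1  ← one
n=7: ⌈592/77⌉−⌈519/77⌉ = 8−7 = 1  ← one
n=8: ⌈665/77⌉−⌈592/77⌉ = 9−8 = 1  ← one
n=9: ⌈738/77⌉−⌈665/77⌉ = 10−9 = 1  ← one
n=10: ⌈811/77⌉−⌈738/77⌉ = 11−10 = 1  ← one
n=11: ⌈884/77⌉−⌈811/77⌉ = 12−11 = 1  ← one
n=12: ⌈957/77⌉−⌈884/77⌉ = 13−12 = 1  ← one
positions of the first 12 ones: 0 2 3 4 5 6 7 8 9 10 11 12


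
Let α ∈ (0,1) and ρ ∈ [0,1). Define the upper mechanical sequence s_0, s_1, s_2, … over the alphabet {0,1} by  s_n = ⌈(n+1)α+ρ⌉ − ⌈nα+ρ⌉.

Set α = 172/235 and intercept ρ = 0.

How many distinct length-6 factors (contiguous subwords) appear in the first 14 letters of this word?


4

t_n = ⌈(n·172)/235⌉ for n = 0 … 14:
  n=0…9: ⌈0/235⌉=0 ⌈172/235⌉=1 ⌈344/235⌉=2 ⌈516/235⌉=3 ⌈688/235⌉=3 ⌈860/235⌉=4 ⌈1032/235⌉=5 ⌈1204/235⌉=6 ⌈1376/235⌉=6 ⌈1548/235⌉=7
  n=10…14: ⌈1720/235⌉=8 ⌈1892/235⌉=9 ⌈2064/235⌉=9 ⌈2236/235⌉=10 ⌈2408/235⌉=11
s_n = t_(n+1) − t_n for n = 0 … 13 gives
prefix = 11101110111011
slide a length-6 window over [0..5] … [8..13] (9 windows); first occurrence of each distinct factor:
  [  0..  5] 111011
  [  1..  6] 110111
  [  2..  7] 101110
  [  3..  8] 011101
  (the other 5 windows repeat one of these)
distinct factors: {011101, 101110, 110111, 111011}
count = 4  (Sturmian bound for length 6 is 7)


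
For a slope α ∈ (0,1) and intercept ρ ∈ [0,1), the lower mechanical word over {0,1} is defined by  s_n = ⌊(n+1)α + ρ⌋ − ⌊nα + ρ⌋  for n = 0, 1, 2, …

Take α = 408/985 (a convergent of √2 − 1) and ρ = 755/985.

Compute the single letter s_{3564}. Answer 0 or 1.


(n+1)α + ρ = (3565·408 + 755) / 985 = 1455275/985
nα + ρ     = (3564·408 + 755) / 985 = 1454867/985
⌊1455275/985⌋ = 1477,  ⌊1454867/985⌋ = 1477
s_{3564} = 1477 − 1477 = 0

0


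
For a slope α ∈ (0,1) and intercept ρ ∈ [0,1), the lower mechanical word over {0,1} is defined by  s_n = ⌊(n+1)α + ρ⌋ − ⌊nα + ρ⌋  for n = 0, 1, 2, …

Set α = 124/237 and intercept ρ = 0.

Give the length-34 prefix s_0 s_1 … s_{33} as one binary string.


0101010101010101010101101010101010

n=0: ⌊(1·124)/237⌋ − ⌊(0·124)/237⌋ = ⌊124/237⌋ − ⌊0/237⌋ = 0 − 0 = 0
n=1: ⌊(2·124)/237⌋ − ⌊(1·124)/237⌋ = ⌊248/237⌋ − ⌊124/237⌋ = 1 − 0 = 1
n=2: ⌊(3·124)/237⌋ − ⌊(2·124)/237⌋ = ⌊372/237⌋ − ⌊248/237⌋ = 1 − 1 = 0
n=3: ⌊(4·124)/237⌋ − ⌊(3·124)/237⌋ = ⌊496/237⌋ − ⌊372/237⌋ = 2 − 1 = 1
n=4: ⌊(5·124)/237⌋ − ⌊(4·124)/237⌋ = ⌊620/237⌋ − ⌊496/237⌋ = 2 − 2 = 0
n=5: ⌊(6·124)/237⌋ − ⌊(5·124)/237⌋ = ⌊744/237⌋ − ⌊620/237⌋ = 3 − 2 = 1
n=6: ⌊(7·124)/237⌋ − ⌊(6·124)/237⌋ = ⌊868/237⌋ − ⌊744/237⌋ = 3 − 3 = 0
n=7: ⌊(8·124)/237⌋ − ⌊(7·124)/237⌋ = ⌊992/237⌋ − ⌊868/237⌋ = 4 − 3 = 1
n=8: ⌊(9·124)/237⌋ − ⌊(8·124)/237⌋ = ⌊1116/237⌋ − ⌊992/237⌋ = 4 − 4 = 0
n=9: ⌊(10·124)/237⌋ − ⌊(9·124)/237⌋ = ⌊1240/237⌋ − ⌊1116/237⌋ = 5 − 4 = 1
n=10: ⌊(11·124)/237⌋ − ⌊(10·124)/237⌋ = ⌊1364/237⌋ − ⌊1240/237⌋ = 5 − 5 = 0
n=11: ⌊(12·124)/237⌋ − ⌊(11·124)/237⌋ = ⌊1488/237⌋ − ⌊1364/237⌋ = 6 − 5 = 1
n=12: ⌊(13·124)/237⌋ − ⌊(12·124)/237⌋ = ⌊1612/237⌋ − ⌊1488/237⌋ = 6 − 6 = 0
n=13: ⌊(14·124)/237⌋ − ⌊(13·124)/237⌋ = ⌊1736/237⌋ − ⌊1612/237⌋ = 7 − 6 = 1
n=14: ⌊(15·124)/237⌋ − ⌊(14·124)/237⌋ = ⌊1860/237⌋ − ⌊1736/237⌋ = 7 − 7 = 0
n=15: ⌊(16·124)/237⌋ − ⌊(15·124)/237⌋ = ⌊1984/237⌋ − ⌊1860/237⌋ = 8 − 7 = 1
n=16: ⌊(17·124)/237⌋ − ⌊(16·124)/237⌋ = ⌊2108/237⌋ − ⌊1984/237⌋ = 8 − 8 = 0
n=17: ⌊(18·124)/237⌋ − ⌊(17·124)/237⌋ = ⌊2232/237⌋ − ⌊2108/237⌋ = 9 − 8 = 1
n=18: ⌊(19·124)/237⌋ − ⌊(18·124)/237⌋ = ⌊2356/237⌋ − ⌊2232/237⌋ = 9 − 9 = 0
n=19: ⌊(20·124)/237⌋ − ⌊(19·124)/237⌋ = ⌊2480/237⌋ − ⌊2356/237⌋ = 10 − 9 = 1
n=20: ⌊(21·124)/237⌋ − ⌊(20·124)/237⌋ = ⌊2604/237⌋ − ⌊2480/237⌋ = 10 − 10 = 0
n=21: ⌊(22·124)/237⌋ − ⌊(21·124)/237⌋ = ⌊2728/237⌋ − ⌊2604/237⌋ = 11 − 10 = 1
n=22: ⌊(23·124)/237⌋ − ⌊(22·124)/237⌋ = ⌊2852/237⌋ − ⌊2728/237⌋ = 12 − 11 = 1
n=23: ⌊(24·124)/237⌋ − ⌊(23·124)/237⌋ = ⌊2976/237⌋ − ⌊2852/237⌋ = 12 − 12 = 0
n=24: ⌊(25·124)/237⌋ − ⌊(24·124)/237⌋ = ⌊3100/237⌋ − ⌊2976/237⌋ = 13 − 12 = 1
n=25: ⌊(26·124)/237⌋ − ⌊(25·124)/237⌋ = ⌊3224/237⌋ − ⌊3100/237⌋ = 13 − 13 = 0
n=26: ⌊(27·124)/237⌋ − ⌊(26·124)/237⌋ = ⌊3348/237⌋ − ⌊3224/237⌋ = 14 − 13 = 1
n=27: ⌊(28·124)/237⌋ − ⌊(27·124)/237⌋ = ⌊3472/237⌋ − ⌊3348/237⌋ = 14 − 14 = 0
n=28: ⌊(29·124)/237⌋ − ⌊(28·124)/237⌋ = ⌊3596/237⌋ − ⌊3472/237⌋ = 15 − 14 = 1
n=29: ⌊(30·124)/237⌋ − ⌊(29·124)/237⌋ = ⌊3720/237⌋ − ⌊3596/237⌋ = 15 − 15 = 0
n=30: ⌊(31·124)/237⌋ − ⌊(30·124)/237⌋ = ⌊3844/237⌋ − ⌊3720/237⌋ = 16 − 15 = 1
n=31: ⌊(32·124)/237⌋ − ⌊(31·124)/237⌋ = ⌊3968/237⌋ − ⌊3844/237⌋ = 16 − 16 = 0
n=32: ⌊(33·124)/237⌋ − ⌊(32·124)/237⌋ = ⌊4092/237⌋ − ⌊3968/237⌋ = 17 − 16 = 1
n=33: ⌊(34·124)/237⌋ − ⌊(33·124)/237⌋ = ⌊4216/237⌋ − ⌊4092/237⌋ = 17 − 17 = 0


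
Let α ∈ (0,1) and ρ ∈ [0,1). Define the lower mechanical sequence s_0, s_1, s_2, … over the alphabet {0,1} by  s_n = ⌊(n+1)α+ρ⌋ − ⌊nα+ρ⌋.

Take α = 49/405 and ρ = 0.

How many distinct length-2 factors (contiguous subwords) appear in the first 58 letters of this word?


3

t_n = ⌊(n·49)/405⌋ for n = 0 … 58:
  n=0…9: ⌊0/405⌋=0 ⌊49/405⌋=0 ⌊98/405⌋=0 ⌊147/405⌋=0 ⌊196/405⌋=0 ⌊245/405⌋=0 ⌊294/405⌋=0 ⌊343/405⌋=0 ⌊392/405⌋=0 ⌊441/405⌋=1
  n=10…19: ⌊490/405⌋=1 ⌊539/405⌋=1 ⌊588/405⌋=1 ⌊637/405⌋=1 ⌊686/405⌋=1 ⌊735/405⌋=1 ⌊784/405⌋=1 ⌊833/405⌋=2 ⌊882/405⌋=2 ⌊931/405⌋=2
  n=20…29: ⌊980/405⌋=2 ⌊1029/405⌋=2 ⌊1078/405⌋=2 ⌊1127/405⌋=2 ⌊1176/405⌋=2 ⌊1225/405⌋=3 ⌊1274/405⌋=3 ⌊1323/405⌋=3 ⌊1372/405⌋=3 ⌊1421/405⌋=3
  n=30…39: ⌊1470/405⌋=3 ⌊1519/405⌋=3 ⌊1568/405⌋=3 ⌊1617/405⌋=3 ⌊1666/405⌋=4 ⌊1715/405⌋=4 ⌊1764/405⌋=4 ⌊1813/405⌋=4 ⌊1862/405⌋=4 ⌊1911/405⌋=4
  n=40…49: ⌊1960/405⌋=4 ⌊2009/405⌋=4 ⌊2058/405⌋=5 ⌊2107/405⌋=5 ⌊2156/405⌋=5 ⌊2205/405⌋=5 ⌊2254/405⌋=5 ⌊2303/405⌋=5 ⌊2352/405⌋=5 ⌊2401/405⌋=5
  n=50…58: ⌊2450/405⌋=6 ⌊2499/405⌋=6 ⌊2548/405⌋=6 ⌊2597/405⌋=6 ⌊2646/405⌋=6 ⌊2695/405⌋=6 ⌊2744/405⌋=6 ⌊2793/405⌋=6 ⌊2842/405⌋=7
s_n = t_(n+1) − t_n for n = 0 … 57 gives
prefix = 0000000010000000100000001000000001000000010000000100000001
slide a length-2 window over [0..1] … [56..57] (57 windows); first occurrence of each distinct factor:
  [  0..  1] 00
  [  7..  8] 01
  [  8..  9] 10
  (the other 54 windows repeat one of these)
distinct factors: {00, 01, 10}
count = 3  (Sturmian bound for length 2 is 3)


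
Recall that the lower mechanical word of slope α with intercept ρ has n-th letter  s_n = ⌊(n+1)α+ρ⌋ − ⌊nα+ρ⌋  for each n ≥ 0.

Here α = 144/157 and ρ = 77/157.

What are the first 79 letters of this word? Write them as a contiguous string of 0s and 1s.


n=0: ⌊(1·144+77)/157⌋ − ⌊(0·144+77)/157⌋ = ⌊221/157⌋ − ⌊77/157⌋ = 1 − 0 = 1
n=1: ⌊(2·144+77)/157⌋ − ⌊(1·144+77)/157⌋ = ⌊365/157⌋ − ⌊221/157⌋ = 2 − 1 = 1
n=2: ⌊(3·144+77)/157⌋ − ⌊(2·144+77)/157⌋ = ⌊509/157⌋ − ⌊365/157⌋ = 3 − 2 = 1
n=3: ⌊(4·144+77)/157⌋ − ⌊(3·144+77)/157⌋ = ⌊653/157⌋ − ⌊509/157⌋ = 4 − 3 = 1
n=4: ⌊(5·144+77)/157⌋ − ⌊(4·144+77)/157⌋ = ⌊797/157⌋ − ⌊653/157⌋ = 5 − 4 = 1
n=5: ⌊(6·144+77)/157⌋ − ⌊(5·144+77)/157⌋ = ⌊941/157⌋ − ⌊797/157⌋ = 5 − 5 = 0
n=6: ⌊(7·144+77)/157⌋ − ⌊(6·144+77)/157⌋ = ⌊1085/157⌋ − ⌊941/157⌋ = 6 − 5 = 1
n=7: ⌊(8·144+77)/157⌋ − ⌊(7·144+77)/157⌋ = ⌊1229/157⌋ − ⌊1085/157⌋ = 7 − 6 = 1
n=8: ⌊(9·144+77)/157⌋ − ⌊(8·144+77)/157⌋ = ⌊1373/157⌋ − ⌊1229/157⌋ = 8 − 7 = 1
n=9: ⌊(10·144+77)/157⌋ − ⌊(9·144+77)/157⌋ = ⌊1517/157⌋ − ⌊1373/157⌋ = 9 − 8 = 1
n=10: ⌊(11·144+77)/157⌋ − ⌊(10·144+77)/157⌋ = ⌊1661/157⌋ − ⌊1517/157⌋ = 10 − 9 = 1
n=11: ⌊(12·144+77)/157⌋ − ⌊(11·144+77)/157⌋ = ⌊1805/157⌋ − ⌊1661/157⌋ = 11 − 10 = 1
n=12: ⌊(13·144+77)/157⌋ − ⌊(12·144+77)/157⌋ = ⌊1949/157⌋ − ⌊1805/157⌋ = 12 − 11 = 1
n=13: ⌊(14·144+77)/157⌋ − ⌊(13·144+77)/157⌋ = ⌊2093/157⌋ − ⌊1949/157⌋ = 13 − 12 = 1
n=14: ⌊(15·144+77)/157⌋ − ⌊(14·144+77)/157⌋ = ⌊2237/157⌋ − ⌊2093/157⌋ = 14 − 13 = 1
n=15: ⌊(16·144+77)/157⌋ − ⌊(15·144+77)/157⌋ = ⌊2381/157⌋ − ⌊2237/157⌋ = 15 − 14 = 1
n=16: ⌊(17·144+77)/157⌋ − ⌊(16·144+77)/157⌋ = ⌊2525/157⌋ − ⌊2381/157⌋ = 16 − 15 = 1
n=17: ⌊(18·144+77)/157⌋ − ⌊(17·144+77)/157⌋ = ⌊2669/157⌋ − ⌊2525/157⌋ = 17 − 16 = 1
n=18: ⌊(19·144+77)/157⌋ − ⌊(18·144+77)/157⌋ = ⌊2813/157⌋ − ⌊2669/157⌋ = 17 − 17 = 0
n=19: ⌊(20·144+77)/157⌋ − ⌊(19·144+77)/157⌋ = ⌊2957/157⌋ − ⌊2813/157⌋ = 18 − 17 = 1
n=20: ⌊(21·144+77)/157⌋ − ⌊(20·144+77)/157⌋ = ⌊3101/157⌋ − ⌊2957/157⌋ = 19 − 18 = 1
n=21: ⌊(22·144+77)/157⌋ − ⌊(21·144+77)/157⌋ = ⌊3245/157⌋ − ⌊3101/157⌋ = 20 − 19 = 1
n=22: ⌊(23·144+77)/157⌋ − ⌊(22·144+77)/157⌋ = ⌊3389/157⌋ − ⌊3245/157⌋ = 21 − 20 = 1
n=23: ⌊(24·144+77)/157⌋ − ⌊(23·144+77)/157⌋ = ⌊3533/157⌋ − ⌊3389/157⌋ = 22 − 21 = 1
n=24: ⌊(25·144+77)/157⌋ − ⌊(24·144+77)/157⌋ = ⌊3677/157⌋ − ⌊3533/157⌋ = 23 − 22 = 1
n=25: ⌊(26·144+77)/157⌋ − ⌊(25·144+77)/157⌋ = ⌊3821/157⌋ − ⌊3677/157⌋ = 24 − 23 = 1
n=26: ⌊(27·144+77)/157⌋ − ⌊(26·144+77)/157⌋ = ⌊3965/157⌋ − ⌊3821/157⌋ = 25 − 24 = 1
n=27: ⌊(28·144+77)/157⌋ − ⌊(27·144+77)/157⌋ = ⌊4109/157⌋ − ⌊3965/157⌋ = 26 − 25 = 1
n=28: ⌊(29·144+77)/157⌋ − ⌊(28·144+77)/157⌋ = ⌊4253/157⌋ − ⌊4109/157⌋ = 27 − 26 = 1
n=29: ⌊(30·144+77)/157⌋ − ⌊(29·144+77)/157⌋ = ⌊4397/157⌋ − ⌊4253/157⌋ = 28 − 27 = 1
n=30: ⌊(31·144+77)/157⌋ − ⌊(30·144+77)/157⌋ = ⌊4541/157⌋ − ⌊4397/157⌋ = 28 − 28 = 0
n=31: ⌊(32·144+77)/157⌋ − ⌊(31·144+77)/157⌋ = ⌊4685/157⌋ − ⌊4541/157⌋ = 29 − 28 = 1
n=32: ⌊(33·144+77)/157⌋ − ⌊(32·144+77)/157⌋ = ⌊4829/157⌋ − ⌊4685/157⌋ = 30 − 29 = 1
n=33: ⌊(34·144+77)/157⌋ − ⌊(33·144+77)/157⌋ = ⌊4973/157⌋ − ⌊4829/157⌋ = 31 − 30 = 1
n=34: ⌊(35·144+77)/157⌋ − ⌊(34·144+77)/157⌋ = ⌊5117/157⌋ − ⌊4973/157⌋ = 32 − 31 = 1
n=35: ⌊(36·144+77)/157⌋ − ⌊(35·144+77)/157⌋ = ⌊5261/157⌋ − ⌊5117/157⌋ = 33 − 32 = 1
n=36: ⌊(37·144+77)/157⌋ − ⌊(36·144+77)/157⌋ = ⌊5405/157⌋ − ⌊5261/157⌋ = 34 − 33 = 1
n=37: ⌊(38·144+77)/157⌋ − ⌊(37·144+77)/157⌋ = ⌊5549/157⌋ − ⌊5405/157⌋ = 35 − 34 = 1
n=38: ⌊(39·144+77)/157⌋ − ⌊(38·144+77)/157⌋ = ⌊5693/157⌋ − ⌊5549/157⌋ = 36 − 35 = 1
n=39: ⌊(40·144+77)/157⌋ − ⌊(39·144+77)/157⌋ = ⌊5837/157⌋ − ⌊5693/157⌋ = 37 − 36 = 1
n=40: ⌊(41·144+77)/157⌋ − ⌊(40·144+77)/157⌋ = ⌊5981/157⌋ − ⌊5837/157⌋ = 38 − 37 = 1
n=41: ⌊(42·144+77)/157⌋ − ⌊(41·144+77)/157⌋ = ⌊6125/157⌋ − ⌊5981/157⌋ = 39 − 38 = 1
n=42: ⌊(43·144+77)/157⌋ − ⌊(42·144+77)/157⌋ = ⌊6269/157⌋ − ⌊6125/157⌋ = 39 − 39 = 0
n=43: ⌊(44·144+77)/157⌋ − ⌊(43·144+77)/157⌋ = ⌊6413/157⌋ − ⌊6269/157⌋ = 40 − 39 = 1
n=44: ⌊(45·144+77)/157⌋ − ⌊(44·144+77)/157⌋ = ⌊6557/157⌋ − ⌊6413/157⌋ = 41 − 40 = 1
n=45: ⌊(46·144+77)/157⌋ − ⌊(45·144+77)/157⌋ = ⌊6701/157⌋ − ⌊6557/157⌋ = 42 − 41 = 1
n=46: ⌊(47·144+77)/157⌋ − ⌊(46·144+77)/157⌋ = ⌊6845/157⌋ − ⌊6701/157⌋ = 43 − 42 = 1
n=47: ⌊(48·144+77)/157⌋ − ⌊(47·144+77)/157⌋ = ⌊6989/157⌋ − ⌊6845/157⌋ = 44 − 43 = 1
n=48: ⌊(49·144+77)/157⌋ − ⌊(48·144+77)/157⌋ = ⌊7133/157⌋ − ⌊6989/157⌋ = 45 − 44 = 1
n=49: ⌊(50·144+77)/157⌋ − ⌊(49·144+77)/157⌋ = ⌊7277/157⌋ − ⌊7133/157⌋ = 46 − 45 = 1
n=50: ⌊(51·144+77)/157⌋ − ⌊(50·144+77)/157⌋ = ⌊7421/157⌋ − ⌊7277/157⌋ = 47 − 46 = 1
n=51: ⌊(52·144+77)/157⌋ − ⌊(51·144+77)/157⌋ = ⌊7565/157⌋ − ⌊7421/157⌋ = 48 − 47 = 1
n=52: ⌊(53·144+77)/157⌋ − ⌊(52·144+77)/157⌋ = ⌊7709/157⌋ − ⌊7565/157⌋ = 49 − 48 = 1
n=53: ⌊(54·144+77)/157⌋ − ⌊(53·144+77)/157⌋ = ⌊7853/157⌋ − ⌊7709/157⌋ = 50 − 49 = 1
n=54: ⌊(55·144+77)/157⌋ − ⌊(54·144+77)/157⌋ = ⌊7997/157⌋ − ⌊7853/157⌋ = 50 − 50 = 0
n=55: ⌊(56·144+77)/157⌋ − ⌊(55·144+77)/157⌋ = ⌊8141/157⌋ − ⌊7997/157⌋ = 51 − 50 = 1
n=56: ⌊(57·144+77)/157⌋ − ⌊(56·144+77)/157⌋ = ⌊8285/157⌋ − ⌊8141/157⌋ = 52 − 51 = 1
n=57: ⌊(58·144+77)/157⌋ − ⌊(57·144+77)/157⌋ = ⌊8429/157⌋ − ⌊8285/157⌋ = 53 − 52 = 1
n=58: ⌊(59·144+77)/157⌋ − ⌊(58·144+77)/157⌋ = ⌊8573/157⌋ − ⌊8429/157⌋ = 54 − 53 = 1
n=59: ⌊(60·144+77)/157⌋ − ⌊(59·144+77)/157⌋ = ⌊8717/157⌋ − ⌊8573/157⌋ = 55 − 54 = 1
n=60: ⌊(61·144+77)/157⌋ − ⌊(60·144+77)/157⌋ = ⌊8861/157⌋ − ⌊8717/157⌋ = 56 − 55 = 1
n=61: ⌊(62·144+77)/157⌋ − ⌊(61·144+77)/157⌋ = ⌊9005/157⌋ − ⌊8861/157⌋ = 57 − 56 = 1
n=62: ⌊(63·144+77)/157⌋ − ⌊(62·144+77)/157⌋ = ⌊9149/157⌋ − ⌊9005/157⌋ = 58 − 57 = 1
n=63: ⌊(64·144+77)/157⌋ − ⌊(63·144+77)/157⌋ = ⌊9293/157⌋ − ⌊9149/157⌋ = 59 − 58 = 1
n=64: ⌊(65·144+77)/157⌋ − ⌊(64·144+77)/157⌋ = ⌊9437/157⌋ − ⌊9293/157⌋ = 60 − 59 = 1
n=65: ⌊(66·144+77)/157⌋ − ⌊(65·144+77)/157⌋ = ⌊9581/157⌋ − ⌊9437/157⌋ = 61 − 60 = 1
n=66: ⌊(67·144+77)/157⌋ − ⌊(66·144+77)/157⌋ = ⌊9725/157⌋ − ⌊9581/157⌋ = 61 − 61 = 0
n=67: ⌊(68·144+77)/157⌋ − ⌊(67·144+77)/157⌋ = ⌊9869/157⌋ − ⌊9725/157⌋ = 62 − 61 = 1
n=68: ⌊(69·144+77)/157⌋ − ⌊(68·144+77)/157⌋ = ⌊10013/157⌋ − ⌊9869/157⌋ = 63 − 62 = 1
n=69: ⌊(70·144+77)/157⌋ − ⌊(69·144+77)/157⌋ = ⌊10157/157⌋ − ⌊10013/157⌋ = 64 − 63 = 1
n=70: ⌊(71·144+77)/157⌋ − ⌊(70·144+77)/157⌋ = ⌊10301/157⌋ − ⌊10157/157⌋ = 65 − 64 = 1
n=71: ⌊(72·144+77)/157⌋ − ⌊(71·144+77)/157⌋ = ⌊10445/157⌋ − ⌊10301/157⌋ = 66 − 65 = 1
n=72: ⌊(73·144+77)/157⌋ − ⌊(72·144+77)/157⌋ = ⌊10589/157⌋ − ⌊10445/157⌋ = 67 − 66 = 1
n=73: ⌊(74·144+77)/157⌋ − ⌊(73·144+77)/157⌋ = ⌊10733/157⌋ − ⌊10589/157⌋ = 68 − 67 = 1
n=74: ⌊(75·144+77)/157⌋ − ⌊(74·144+77)/157⌋ = ⌊10877/157⌋ − ⌊10733/157⌋ = 69 − 68 = 1
n=75: ⌊(76·144+77)/157⌋ − ⌊(75·144+77)/157⌋ = ⌊11021/157⌋ − ⌊10877/157⌋ = 70 − 69 = 1
n=76: ⌊(77·144+77)/157⌋ − ⌊(76·144+77)/157⌋ = ⌊11165/157⌋ − ⌊11021/157⌋ = 71 − 70 = 1
n=77: ⌊(78·144+77)/157⌋ − ⌊(77·144+77)/157⌋ = ⌊11309/157⌋ − ⌊11165/157⌋ = 72 − 71 = 1
n=78: ⌊(79·144+77)/157⌋ − ⌊(78·144+77)/157⌋ = ⌊11453/157⌋ − ⌊11309/157⌋ = 72 − 72 = 0

1111101111111111110111111111110111111111110111111111110111111111110111111111110


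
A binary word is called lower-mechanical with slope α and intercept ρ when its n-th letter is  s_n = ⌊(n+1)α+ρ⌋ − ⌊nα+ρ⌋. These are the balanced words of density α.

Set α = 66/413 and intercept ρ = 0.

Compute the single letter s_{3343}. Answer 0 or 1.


(n+1)α + ρ = (3344·66) / 413 = 220704/413
nα + ρ     = (3343·66) / 413 = 220638/413
⌊220704/413⌋ = 534,  ⌊220638/413⌋ = 534
s_{3343} = 534 − 534 = 0

0


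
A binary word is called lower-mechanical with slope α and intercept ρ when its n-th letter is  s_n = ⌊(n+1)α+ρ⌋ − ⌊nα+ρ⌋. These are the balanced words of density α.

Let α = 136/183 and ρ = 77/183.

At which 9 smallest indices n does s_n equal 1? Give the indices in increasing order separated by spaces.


n=0: ⌊213/183⌋−⌊77/183⌋ = 1−0 = 1  ← one
n=1: ⌊349/183⌋−⌊213/183⌋ = 1−1 = 0
n=2: ⌊485/183⌋−⌊349/183⌋ = 2−1 = 1  ← one
n=3: ⌊621/183⌋−⌊485/183⌋ = 3−2 = 1  ← one
n=4: ⌊757/183⌋−⌊621/183⌋ = 4−3 = 1  ← one
n=5: ⌊893/183⌋−⌊757/183⌋ = 4−4 = 0
n=6: ⌊1029/183⌋−⌊893/183⌋ = 5−4 = 1  ← one
n=7: ⌊1165/183⌋−⌊1029/183⌋ = 6−5 = 1  ← one
n=8: ⌊1301/183⌋−⌊1165/183⌋ = 7−6 = 1  ← one
n=9: ⌊1437/183⌋−⌊1301/183⌋ = 7−7 = 0
n=10: ⌊1573/183⌋−⌊1437/183⌋ = 8−7 = 1  ← one
n=11: ⌊1709/183⌋−⌊1573/183⌋ = 9−8 = 1  ← one
positions of the first 9 ones: 0 2 3 4 6 7 8 10 11

0 2 3 4 6 7 8 10 11


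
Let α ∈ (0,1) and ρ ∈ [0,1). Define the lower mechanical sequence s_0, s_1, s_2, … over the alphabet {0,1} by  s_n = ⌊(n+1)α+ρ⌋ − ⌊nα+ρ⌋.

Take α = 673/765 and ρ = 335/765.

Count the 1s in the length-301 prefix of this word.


265

#1s = Σ_{n=0}^{300} s_n = Σ_{n=0}^{300} (⌊(n+1)α+ρ⌋ − ⌊nα+ρ⌋)
the sum telescopes: every ⌊nα+ρ⌋ with 0 < n < 301 appears once with + and once with −, leaving ⌊301α+ρ⌋ − ⌊0·α+ρ⌋
301α + ρ = (301·673 + 335) / 765 = 202908/765
ρ = 335/765
⌊202908/765⌋ = 265,  ⌊335/765⌋ = 0
#1s = 265 − 0 = 265


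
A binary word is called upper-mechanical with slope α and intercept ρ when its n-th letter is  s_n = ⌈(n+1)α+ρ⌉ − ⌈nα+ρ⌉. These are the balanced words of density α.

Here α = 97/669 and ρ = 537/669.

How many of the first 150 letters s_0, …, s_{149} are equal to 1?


22

#1s = Σ_{n=0}^{149} s_n = Σ_{n=0}^{149} (⌈(n+1)α+ρ⌉ − ⌈nα+ρ⌉)
the sum telescopes: every ⌈nα+ρ⌉ with 0 < n < 150 appears once with + and once with −, leaving ⌈150α+ρ⌉ − ⌈0·α+ρ⌉
150α + ρ = (150·97 + 537) / 669 = 15087/669
ρ = 537/669
⌈15087/669⌉ = 23,  ⌈537/669⌉ = 1
#1s = 23 − 1 = 22


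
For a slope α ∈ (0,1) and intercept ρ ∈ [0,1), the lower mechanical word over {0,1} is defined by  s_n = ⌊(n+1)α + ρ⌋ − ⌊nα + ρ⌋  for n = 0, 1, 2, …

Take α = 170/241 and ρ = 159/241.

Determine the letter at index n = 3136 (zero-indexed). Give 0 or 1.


1

(n+1)α + ρ = (3137·170 + 159) / 241 = 533449/241
nα + ρ     = (3136·170 + 159) / 241 = 533279/241
⌊533449/241⌋ = 2213,  ⌊533279/241⌋ = 2212
s_{3136} = 2213 − 2212 = 1


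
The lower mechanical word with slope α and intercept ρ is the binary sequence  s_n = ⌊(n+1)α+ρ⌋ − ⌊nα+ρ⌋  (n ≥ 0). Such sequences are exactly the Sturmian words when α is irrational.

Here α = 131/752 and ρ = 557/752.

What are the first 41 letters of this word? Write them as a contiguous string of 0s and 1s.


01000001000010000010000010000010000100000

n=0: ⌊(1·131+557)/752⌋ − ⌊(0·131+557)/752⌋ = ⌊688/752⌋ − ⌊557/752⌋ = 0 − 0 = 0
n=1: ⌊(2·131+557)/752⌋ − ⌊(1·131+557)/752⌋ = ⌊819/752⌋ − ⌊688/752⌋ = 1 − 0 = 1
n=2: ⌊(3·131+557)/752⌋ − ⌊(2·131+557)/752⌋ = ⌊950/752⌋ − ⌊819/752⌋ = 1 − 1 = 0
n=3: ⌊(4·131+557)/752⌋ − ⌊(3·131+557)/752⌋ = ⌊1081/752⌋ − ⌊950/752⌋ = 1 − 1 = 0
n=4: ⌊(5·131+557)/752⌋ − ⌊(4·131+557)/752⌋ = ⌊1212/752⌋ − ⌊1081/752⌋ = 1 − 1 = 0
n=5: ⌊(6·131+557)/752⌋ − ⌊(5·131+557)/752⌋ = ⌊1343/752⌋ − ⌊1212/752⌋ = 1 − 1 = 0
n=6: ⌊(7·131+557)/752⌋ − ⌊(6·131+557)/752⌋ = ⌊1474/752⌋ − ⌊1343/752⌋ = 1 − 1 = 0
n=7: ⌊(8·131+557)/752⌋ − ⌊(7·131+557)/752⌋ = ⌊1605/752⌋ − ⌊1474/752⌋ = 2 − 1 = 1
n=8: ⌊(9·131+557)/752⌋ − ⌊(8·131+557)/752⌋ = ⌊1736/752⌋ − ⌊1605/752⌋ = 2 − 2 = 0
n=9: ⌊(10·131+557)/752⌋ − ⌊(9·131+557)/752⌋ = ⌊1867/752⌋ − ⌊1736/752⌋ = 2 − 2 = 0
n=10: ⌊(11·131+557)/752⌋ − ⌊(10·131+557)/752⌋ = ⌊1998/752⌋ − ⌊1867/752⌋ = 2 − 2 = 0
n=11: ⌊(12·131+557)/752⌋ − ⌊(11·131+557)/752⌋ = ⌊2129/752⌋ − ⌊1998/752⌋ = 2 − 2 = 0
n=12: ⌊(13·131+557)/752⌋ − ⌊(12·131+557)/752⌋ = ⌊2260/752⌋ − ⌊2129/752⌋ = 3 − 2 = 1
n=13: ⌊(14·131+557)/752⌋ − ⌊(13·131+557)/752⌋ = ⌊2391/752⌋ − ⌊2260/752⌋ = 3 − 3 = 0
n=14: ⌊(15·131+557)/752⌋ − ⌊(14·131+557)/752⌋ = ⌊2522/752⌋ − ⌊2391/752⌋ = 3 − 3 = 0
n=15: ⌊(16·131+557)/752⌋ − ⌊(15·131+557)/752⌋ = ⌊2653/752⌋ − ⌊2522/752⌋ = 3 − 3 = 0
n=16: ⌊(17·131+557)/752⌋ − ⌊(16·131+557)/752⌋ = ⌊2784/752⌋ − ⌊2653/752⌋ = 3 − 3 = 0
n=17: ⌊(18·131+557)/752⌋ − ⌊(17·131+557)/752⌋ = ⌊2915/752⌋ − ⌊2784/752⌋ = 3 − 3 = 0
n=18: ⌊(19·131+557)/752⌋ − ⌊(18·131+557)/752⌋ = ⌊3046/752⌋ − ⌊2915/752⌋ = 4 − 3 = 1
n=19: ⌊(20·131+557)/752⌋ − ⌊(19·131+557)/752⌋ = ⌊3177/752⌋ − ⌊3046/752⌋ = 4 − 4 = 0
n=20: ⌊(21·131+557)/752⌋ − ⌊(20·131+557)/752⌋ = ⌊3308/752⌋ − ⌊3177/752⌋ = 4 − 4 = 0
n=21: ⌊(22·131+557)/752⌋ − ⌊(21·131+557)/752⌋ = ⌊3439/752⌋ − ⌊3308/752⌋ = 4 − 4 = 0
n=22: ⌊(23·131+557)/752⌋ − ⌊(22·131+557)/752⌋ = ⌊3570/752⌋ − ⌊3439/752⌋ = 4 − 4 = 0
n=23: ⌊(24·131+557)/752⌋ − ⌊(23·131+557)/752⌋ = ⌊3701/752⌋ − ⌊3570/752⌋ = 4 − 4 = 0
n=24: ⌊(25·131+557)/752⌋ − ⌊(24·131+557)/752⌋ = ⌊3832/752⌋ − ⌊3701/752⌋ = 5 − 4 = 1
n=25: ⌊(26·131+557)/752⌋ − ⌊(25·131+557)/752⌋ = ⌊3963/752⌋ − ⌊3832/752⌋ = 5 − 5 = 0
n=26: ⌊(27·131+557)/752⌋ − ⌊(26·131+557)/752⌋ = ⌊4094/752⌋ − ⌊3963/752⌋ = 5 − 5 = 0
n=27: ⌊(28·131+557)/752⌋ − ⌊(27·131+557)/752⌋ = ⌊4225/752⌋ − ⌊4094/752⌋ = 5 − 5 = 0
n=28: ⌊(29·131+557)/752⌋ − ⌊(28·131+557)/752⌋ = ⌊4356/752⌋ − ⌊4225/752⌋ = 5 − 5 = 0
n=29: ⌊(30·131+557)/752⌋ − ⌊(29·131+557)/752⌋ = ⌊4487/752⌋ − ⌊4356/752⌋ = 5 − 5 = 0
n=30: ⌊(31·131+557)/752⌋ − ⌊(30·131+557)/752⌋ = ⌊4618/752⌋ − ⌊4487/752⌋ = 6 − 5 = 1
n=31: ⌊(32·131+557)/752⌋ − ⌊(31·131+557)/752⌋ = ⌊4749/752⌋ − ⌊4618/752⌋ = 6 − 6 = 0
n=32: ⌊(33·131+557)/752⌋ − ⌊(32·131+557)/752⌋ = ⌊4880/752⌋ − ⌊4749/752⌋ = 6 − 6 = 0
n=33: ⌊(34·131+557)/752⌋ − ⌊(33·131+557)/752⌋ = ⌊5011/752⌋ − ⌊4880/752⌋ = 6 − 6 = 0
n=34: ⌊(35·131+557)/752⌋ − ⌊(34·131+557)/752⌋ = ⌊5142/752⌋ − ⌊5011/752⌋ = 6 − 6 = 0
n=35: ⌊(36·131+557)/752⌋ − ⌊(35·131+557)/752⌋ = ⌊5273/752⌋ − ⌊5142/752⌋ = 7 − 6 = 1
n=36: ⌊(37·131+557)/752⌋ − ⌊(36·131+557)/752⌋ = ⌊5404/752⌋ − ⌊5273/752⌋ = 7 − 7 = 0
n=37: ⌊(38·131+557)/752⌋ − ⌊(37·131+557)/752⌋ = ⌊5535/752⌋ − ⌊5404/752⌋ = 7 − 7 = 0
n=38: ⌊(39·131+557)/752⌋ − ⌊(38·131+557)/752⌋ = ⌊5666/752⌋ − ⌊5535/752⌋ = 7 − 7 = 0
n=39: ⌊(40·131+557)/752⌋ − ⌊(39·131+557)/752⌋ = ⌊5797/752⌋ − ⌊5666/752⌋ = 7 − 7 = 0
n=40: ⌊(41·131+557)/752⌋ − ⌊(40·131+557)/752⌋ = ⌊5928/752⌋ − ⌊5797/752⌋ = 7 − 7 = 0


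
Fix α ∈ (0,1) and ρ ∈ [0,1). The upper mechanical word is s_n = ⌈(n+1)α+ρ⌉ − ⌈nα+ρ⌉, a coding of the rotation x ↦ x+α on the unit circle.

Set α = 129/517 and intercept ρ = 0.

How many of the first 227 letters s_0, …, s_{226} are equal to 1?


#1s = Σ_{n=0}^{226} s_n = Σ_{n=0}^{226} (⌈(n+1)α+ρ⌉ − ⌈nα+ρ⌉)
the sum telescopes: every ⌈nα+ρ⌉ with 0 < n < 227 appears once with + and once with −, leaving ⌈227α+ρ⌉ − ⌈0·α+ρ⌉
227α + ρ = (227·129) / 517 = 29283/517
ρ = 0/517
⌈29283/517⌉ = 57,  ⌈0/517⌉ = 0
#1s = 57 − 0 = 57

57


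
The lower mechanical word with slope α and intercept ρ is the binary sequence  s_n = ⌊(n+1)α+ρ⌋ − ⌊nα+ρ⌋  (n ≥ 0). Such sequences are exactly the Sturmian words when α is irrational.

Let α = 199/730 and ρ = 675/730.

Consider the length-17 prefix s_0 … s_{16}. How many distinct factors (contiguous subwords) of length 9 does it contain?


t_n = ⌊(n·199+675)/730⌋ for n = 0 … 17:
  n=0…9: ⌊675/730⌋=0 ⌊874/730⌋=1 ⌊1073/730⌋=1 ⌊1272/730⌋=1 ⌊1471/730⌋=2 ⌊1670/730⌋=2 ⌊1869/730⌋=2 ⌊2068/730⌋=2 ⌊2267/730⌋=3 ⌊2466/730⌋=3
  n=10…17: ⌊2665/730⌋=3 ⌊2864/730⌋=3 ⌊3063/730⌋=4 ⌊3262/730⌋=4 ⌊3461/730⌋=4 ⌊3660/730⌋=5 ⌊3859/730⌋=5 ⌊4058/730⌋=5
s_n = t_(n+1) − t_n for n = 0 … 16 gives
prefix = 10010001000100100
slide a length-9 window over [0..8] … [8..16] (9 windows); first occurrence of each distinct factor:
  [  0..  8] 100100010
  [  1..  9] 001000100
  [  2.. 10] 010001000
  [  3.. 11] 100010001
  [  4.. 12] 000100010
  [  6.. 14] 010001001
  [  7.. 15] 100010010
  [  8.. 16] 000100100
  (the other 1 window repeats one of these)
distinct factors: {000100010, 000100100, 001000100, 010001000, 010001001, 100010001, 100010010, 100100010}
count = 8  (Sturmian bound for length 9 is 10)

8


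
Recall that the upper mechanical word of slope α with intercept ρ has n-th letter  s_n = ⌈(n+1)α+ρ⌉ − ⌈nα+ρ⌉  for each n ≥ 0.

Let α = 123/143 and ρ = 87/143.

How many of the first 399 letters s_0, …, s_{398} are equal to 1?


#1s = Σ_{n=0}^{398} s_n = Σ_{n=0}^{398} (⌈(n+1)α+ρ⌉ − ⌈nα+ρ⌉)
the sum telescopes: every ⌈nα+ρ⌉ with 0 < n < 399 appears once with + and once with −, leaving ⌈399α+ρ⌉ − ⌈0·α+ρ⌉
399α + ρ = (399·123 + 87) / 143 = 49164/143
ρ = 87/143
⌈49164/143⌉ = 344,  ⌈87/143⌉ = 1
#1s = 344 − 1 = 343

343


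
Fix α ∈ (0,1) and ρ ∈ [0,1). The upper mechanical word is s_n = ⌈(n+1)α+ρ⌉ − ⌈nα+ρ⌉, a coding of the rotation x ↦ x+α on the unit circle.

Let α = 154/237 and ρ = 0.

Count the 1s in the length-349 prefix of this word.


#1s = Σ_{n=0}^{348} s_n = Σ_{n=0}^{348} (⌈(n+1)α+ρ⌉ − ⌈nα+ρ⌉)
the sum telescopes: every ⌈nα+ρ⌉ with 0 < n < 349 appears once with + and once with −, leaving ⌈349α+ρ⌉ − ⌈0·α+ρ⌉
349α + ρ = (349·154) / 237 = 53746/237
ρ = 0/237
⌈53746/237⌉ = 227,  ⌈0/237⌉ = 0
#1s = 227 − 0 = 227

227


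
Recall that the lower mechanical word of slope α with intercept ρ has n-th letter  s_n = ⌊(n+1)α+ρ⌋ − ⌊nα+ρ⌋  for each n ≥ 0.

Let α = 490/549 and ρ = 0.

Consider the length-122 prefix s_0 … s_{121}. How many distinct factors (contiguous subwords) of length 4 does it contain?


5

t_n = ⌊(n·490)/549⌋ for n = 0 … 122:
  n=0…9: ⌊0/549⌋=0 ⌊490/549⌋=0 ⌊980/549⌋=1 ⌊1470/549⌋=2 ⌊1960/549⌋=3 ⌊2450/549⌋=4 ⌊2940/549⌋=5 ⌊3430/549⌋=6 ⌊3920/549⌋=7 ⌊4410/549⌋=8
  n=10…19: ⌊4900/549⌋=8 ⌊5390/549⌋=9 ⌊5880/549⌋=10 ⌊6370/549⌋=11 ⌊6860/549⌋=12 ⌊7350/549⌋=13 ⌊7840/549⌋=14 ⌊8330/549⌋=15 ⌊8820/549⌋=16 ⌊9310/549⌋=16
  n=20…29: ⌊9800/549⌋=17 ⌊10290/549⌋=18 ⌊10780/549⌋=19 ⌊11270/549⌋=20 ⌊11760/549⌋=21 ⌊12250/549⌋=22 ⌊12740/549⌋=23 ⌊13230/549⌋=24 ⌊13720/549⌋=24 ⌊14210/549⌋=25
  n=30…39: ⌊14700/549⌋=26 ⌊15190/549⌋=27 ⌊15680/549⌋=28 ⌊16170/549⌋=29 ⌊16660/549⌋=30 ⌊17150/549⌋=31 ⌊17640/549⌋=32 ⌊18130/549⌋=33 ⌊18620/549⌋=33 ⌊19110/549⌋=34
  n=40…49: ⌊19600/549⌋=35 ⌊20090/549⌋=36 ⌊20580/549⌋=37 ⌊21070/549⌋=38 ⌊21560/549⌋=39 ⌊22050/549⌋=40 ⌊22540/549⌋=41 ⌊23030/549⌋=41 ⌊23520/549⌋=42 ⌊24010/549⌋=43
  n=50…59: ⌊24500/549⌋=44 ⌊24990/549⌋=45 ⌊25480/549⌋=46 ⌊25970/549⌋=47 ⌊26460/549⌋=48 ⌊26950/549⌋=49 ⌊27440/549⌋=49 ⌊27930/549⌋=50 ⌊28420/549⌋=51 ⌊28910/549⌋=52
  n=60…69: ⌊29400/549⌋=53 ⌊29890/549⌋=54 ⌊30380/549⌋=55 ⌊30870/549⌋=56 ⌊31360/549⌋=57 ⌊31850/549⌋=58 ⌊32340/549⌋=58 ⌊32830/549⌋=59 ⌊33320/549⌋=60 ⌊33810/549⌋=61
  n=70…79: ⌊34300/549⌋=62 ⌊34790/549⌋=63 ⌊35280/549⌋=64 ⌊35770/549⌋=65 ⌊36260/549⌋=66 ⌊36750/549⌋=66 ⌊37240/549⌋=67 ⌊37730/549⌋=68 ⌊38220/549⌋=69 ⌊38710/549⌋=70
  n=80…89: ⌊39200/549⌋=71 ⌊39690/549⌋=72 ⌊40180/549⌋=73 ⌊40670/549⌋=74 ⌊41160/549⌋=74 ⌊41650/549⌋=75 ⌊42140/549⌋=76 ⌊42630/549⌋=77 ⌊43120/549⌋=78 ⌊43610/549⌋=79
  n=90…99: ⌊44100/549⌋=80 ⌊44590/549⌋=81 ⌊45080/549⌋=82 ⌊45570/549⌋=83 ⌊46060/549⌋=83 ⌊46550/549⌋=84 ⌊47040/549⌋=85 ⌊47530/549⌋=86 ⌊48020/549⌋=87 ⌊48510/549⌋=88
  n=100…109: ⌊49000/549⌋=89 ⌊49490/549⌋=90 ⌊49980/549⌋=91 ⌊50470/549⌋=91 ⌊50960/549⌋=92 ⌊51450/549⌋=93 ⌊51940/549⌋=94 ⌊52430/549⌋=95 ⌊52920/549⌋=96 ⌊53410/549⌋=97
  n=110…119: ⌊53900/549⌋=98 ⌊54390/549⌋=99 ⌊54880/549⌋=99 ⌊55370/549⌋=100 ⌊55860/549⌋=101 ⌊56350/549⌋=102 ⌊56840/549⌋=103 ⌊57330/549⌋=104 ⌊57820/549⌋=105 ⌊58310/549⌋=106
  n=120…122: ⌊58800/549⌋=107 ⌊59290/549⌋=107 ⌊59780/549⌋=108
s_n = t_(n+1) − t_n for n = 0 … 121 gives
prefix = 01111111101111111101111111101111111110111111110111111110111111111011111111011111111011111111101111111101111111101111111101
slide a length-4 window over [0..3] … [118..121] (119 windows); first occurrence of each distinct factor:
  [  0..  3] 0111
  [  1..  4] 1111
  [  6..  9] 1110
  [  7.. 10] 1101
  [  8.. 11] 1011
  (the other 114 windows repeat one of these)
distinct factors: {0111, 1011, 1101, 1110, 1111}
count = 5  (Sturmian bound for length 4 is 5)


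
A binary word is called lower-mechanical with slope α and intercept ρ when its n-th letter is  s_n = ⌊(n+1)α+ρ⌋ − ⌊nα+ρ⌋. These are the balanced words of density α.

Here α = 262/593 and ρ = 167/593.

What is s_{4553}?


1

(n+1)α + ρ = (4554·262 + 167) / 593 = 1193315/593
nα + ρ     = (4553·262 + 167) / 593 = 1193053/593
⌊1193315/593⌋ = 2012,  ⌊1193053/593⌋ = 2011
s_{4553} = 2012 − 2011 = 1


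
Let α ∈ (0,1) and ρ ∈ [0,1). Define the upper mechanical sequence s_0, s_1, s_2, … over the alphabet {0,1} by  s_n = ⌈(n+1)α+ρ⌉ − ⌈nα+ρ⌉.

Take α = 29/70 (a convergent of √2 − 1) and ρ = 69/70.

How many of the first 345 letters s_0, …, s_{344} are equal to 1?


143

#1s = Σ_{n=0}^{344} s_n = Σ_{n=0}^{344} (⌈(n+1)α+ρ⌉ − ⌈nα+ρ⌉)
the sum telescopes: every ⌈nα+ρ⌉ with 0 < n < 345 appears once with + and once with −, leaving ⌈345α+ρ⌉ − ⌈0·α+ρ⌉
345α + ρ = (345·29 + 69) / 70 = 10074/70
ρ = 69/70
⌈10074/70⌉ = 144,  ⌈69/70⌉ = 1
#1s = 144 − 1 = 143


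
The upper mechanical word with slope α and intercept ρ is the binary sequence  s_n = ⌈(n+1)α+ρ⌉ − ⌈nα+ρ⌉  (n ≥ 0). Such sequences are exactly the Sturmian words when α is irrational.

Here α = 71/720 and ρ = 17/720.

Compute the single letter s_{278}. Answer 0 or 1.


0

(n+1)α + ρ = (279·71 + 17) / 720 = 19826/720
nα + ρ     = (278·71 + 17) / 720 = 19755/720
⌈19826/720⌉ = 28,  ⌈19755/720⌉ = 28
s_{278} = 28 − 28 = 0


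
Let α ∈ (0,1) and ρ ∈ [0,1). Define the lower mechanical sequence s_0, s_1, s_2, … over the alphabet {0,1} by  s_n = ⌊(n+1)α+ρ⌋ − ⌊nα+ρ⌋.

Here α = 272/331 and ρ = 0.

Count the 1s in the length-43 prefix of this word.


35

#1s = Σ_{n=0}^{42} s_n = Σ_{n=0}^{42} (⌊(n+1)α+ρ⌋ − ⌊nα+ρ⌋)
the sum telescopes: every ⌊nα+ρ⌋ with 0 < n < 43 appears once with + and once with −, leaving ⌊43α+ρ⌋ − ⌊0·α+ρ⌋
43α + ρ = (43·272) / 331 = 11696/331
ρ = 0/331
⌊11696/331⌋ = 35,  ⌊0/331⌋ = 0
#1s = 35 − 0 = 35


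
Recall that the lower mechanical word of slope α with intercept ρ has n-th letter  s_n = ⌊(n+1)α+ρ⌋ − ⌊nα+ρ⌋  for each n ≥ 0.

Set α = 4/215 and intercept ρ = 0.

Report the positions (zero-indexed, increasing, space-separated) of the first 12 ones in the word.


53 107 161 214 268 322 376 429 483 537 591 644

n=0: ⌊4/215⌋−⌊0/215⌋ = 0−0 = 0
n=1: ⌊8/215⌋−⌊4/215⌋ = 0−0 = 0
  …
n=53: ⌊216/215⌋−⌊212/215⌋ = 1−0 = 1  ← one
n=54: ⌊220/215⌋−⌊216/215⌋ = 1−1 = 0
n=55: ⌊224/215⌋−⌊220/215⌋ = 1−1 = 0
  …
n=107: ⌊432/215⌋−⌊428/215⌋ = 2−1 = 1  ← one
n=108: ⌊436/215⌋−⌊432/215⌋ = 2−2 = 0
n=109: ⌊440/215⌋−⌊436/215⌋ = 2−2 = 0
  …
n=161: ⌊648/215⌋−⌊644/215⌋ = 3−2 = 1  ← one
n=162: ⌊652/215⌋−⌊648/215⌋ = 3−3 = 0
n=163: ⌊656/215⌋−⌊652/215⌋ = 3−3 = 0
  …
n=214: ⌊860/215⌋−⌊856/215⌋ = 4−3 = 1  ← one
n=215: ⌊864/215⌋−⌊860/215⌋ = 4−4 = 0
n=216: ⌊868/215⌋−⌊864/215⌋ = 4−4 = 0
  …
n=268: ⌊1076/215⌋−⌊1072/215⌋ = 5−4 = 1  ← one
n=269: ⌊1080/215⌋−⌊1076/215⌋ = 5−5 = 0
n=270: ⌊1084/215⌋−⌊1080/215⌋ = 5−5 = 0
  …
n=322: ⌊1292/215⌋−⌊1288/215⌋ = 6−5 = 1  ← one
n=323: ⌊1296/215⌋−⌊1292/215⌋ = 6−6 = 0
n=324: ⌊1300/215⌋−⌊1296/215⌋ = 6−6 = 0
  …
n=376: ⌊1508/215⌋−⌊1504/215⌋ = 7−6 = 1  ← one
n=377: ⌊1512/215⌋−⌊1508/215⌋ = 7−7 = 0
n=378: ⌊1516/215⌋−⌊1512/215⌋ = 7−7 = 0
  …
n=429: ⌊1720/215⌋−⌊1716/215⌋ = 8−7 = 1  ← one
n=430: ⌊1724/215⌋−⌊1720/215⌋ = 8−8 = 0
n=431: ⌊1728/215⌋−⌊1724/215⌋ = 8−8 = 0
  …
n=483: ⌊1936/215⌋−⌊1932/215⌋ = 9−8 = 1  ← one
n=484: ⌊1940/215⌋−⌊1936/215⌋ = 9−9 = 0
n=485: ⌊1944/215⌋−⌊1940/215⌋ = 9−9 = 0
  …
n=537: ⌊2152/215⌋−⌊2148/215⌋ = 10−9 = 1  ← one
n=538: ⌊2156/215⌋−⌊2152/215⌋ = 10−10 = 0
n=539: ⌊2160/215⌋−⌊2156/215⌋ = 10−10 = 0
  …
n=591: ⌊2368/215⌋−⌊2364/215⌋ = 11−10 = 1  ← one
n=592: ⌊2372/215⌋−⌊2368/215⌋ = 11−11 = 0
n=593: ⌊2376/215⌋−⌊2372/215⌋ = 11−11 = 0
  …
n=644: ⌊2580/215⌋−⌊2576/215⌋ = 12−11 = 1  ← one
positions of the first 12 ones: 53 107 161 214 268 322 376 429 483 537 591 644
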